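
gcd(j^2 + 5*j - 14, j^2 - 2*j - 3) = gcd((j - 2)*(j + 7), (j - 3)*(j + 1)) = 1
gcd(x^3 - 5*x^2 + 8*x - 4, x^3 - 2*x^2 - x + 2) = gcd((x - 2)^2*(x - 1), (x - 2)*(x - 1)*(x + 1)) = x^2 - 3*x + 2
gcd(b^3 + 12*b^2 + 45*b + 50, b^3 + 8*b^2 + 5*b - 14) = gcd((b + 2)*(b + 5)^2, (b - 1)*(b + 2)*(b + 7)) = b + 2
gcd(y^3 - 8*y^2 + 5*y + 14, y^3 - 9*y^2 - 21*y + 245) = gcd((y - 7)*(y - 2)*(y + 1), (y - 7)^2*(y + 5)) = y - 7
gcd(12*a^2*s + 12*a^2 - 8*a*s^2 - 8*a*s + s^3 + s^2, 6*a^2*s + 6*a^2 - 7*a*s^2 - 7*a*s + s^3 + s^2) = -6*a*s - 6*a + s^2 + s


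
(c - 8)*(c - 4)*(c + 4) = c^3 - 8*c^2 - 16*c + 128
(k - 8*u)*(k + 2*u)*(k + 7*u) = k^3 + k^2*u - 58*k*u^2 - 112*u^3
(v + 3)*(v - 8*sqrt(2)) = v^2 - 8*sqrt(2)*v + 3*v - 24*sqrt(2)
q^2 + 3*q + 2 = (q + 1)*(q + 2)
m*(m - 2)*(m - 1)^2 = m^4 - 4*m^3 + 5*m^2 - 2*m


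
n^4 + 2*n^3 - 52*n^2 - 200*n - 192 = (n - 8)*(n + 2)^2*(n + 6)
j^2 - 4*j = j*(j - 4)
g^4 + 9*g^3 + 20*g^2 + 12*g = g*(g + 1)*(g + 2)*(g + 6)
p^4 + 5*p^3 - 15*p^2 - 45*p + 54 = (p - 3)*(p - 1)*(p + 3)*(p + 6)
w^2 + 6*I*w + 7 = (w - I)*(w + 7*I)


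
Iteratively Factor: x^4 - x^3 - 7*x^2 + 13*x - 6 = (x - 1)*(x^3 - 7*x + 6) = (x - 2)*(x - 1)*(x^2 + 2*x - 3) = (x - 2)*(x - 1)*(x + 3)*(x - 1)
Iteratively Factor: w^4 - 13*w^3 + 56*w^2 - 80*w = (w - 4)*(w^3 - 9*w^2 + 20*w) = w*(w - 4)*(w^2 - 9*w + 20) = w*(w - 5)*(w - 4)*(w - 4)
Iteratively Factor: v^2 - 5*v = (v)*(v - 5)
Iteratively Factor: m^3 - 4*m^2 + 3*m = (m - 1)*(m^2 - 3*m) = (m - 3)*(m - 1)*(m)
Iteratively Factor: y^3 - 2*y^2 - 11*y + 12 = (y - 4)*(y^2 + 2*y - 3) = (y - 4)*(y - 1)*(y + 3)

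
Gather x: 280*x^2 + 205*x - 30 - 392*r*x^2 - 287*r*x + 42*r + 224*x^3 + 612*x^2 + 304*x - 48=42*r + 224*x^3 + x^2*(892 - 392*r) + x*(509 - 287*r) - 78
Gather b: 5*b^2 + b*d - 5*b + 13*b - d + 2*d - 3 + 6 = 5*b^2 + b*(d + 8) + d + 3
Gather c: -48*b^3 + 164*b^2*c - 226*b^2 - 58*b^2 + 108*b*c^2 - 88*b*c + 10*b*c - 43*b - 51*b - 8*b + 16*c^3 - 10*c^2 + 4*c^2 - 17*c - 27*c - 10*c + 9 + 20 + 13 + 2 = -48*b^3 - 284*b^2 - 102*b + 16*c^3 + c^2*(108*b - 6) + c*(164*b^2 - 78*b - 54) + 44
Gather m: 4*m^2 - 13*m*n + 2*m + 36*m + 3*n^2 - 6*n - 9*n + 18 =4*m^2 + m*(38 - 13*n) + 3*n^2 - 15*n + 18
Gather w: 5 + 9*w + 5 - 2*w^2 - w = -2*w^2 + 8*w + 10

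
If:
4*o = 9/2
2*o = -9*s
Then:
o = 9/8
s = -1/4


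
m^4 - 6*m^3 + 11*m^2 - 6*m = m*(m - 3)*(m - 2)*(m - 1)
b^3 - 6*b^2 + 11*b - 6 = (b - 3)*(b - 2)*(b - 1)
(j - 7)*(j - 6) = j^2 - 13*j + 42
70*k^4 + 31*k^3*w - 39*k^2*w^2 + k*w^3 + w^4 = (-5*k + w)*(-2*k + w)*(k + w)*(7*k + w)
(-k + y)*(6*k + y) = -6*k^2 + 5*k*y + y^2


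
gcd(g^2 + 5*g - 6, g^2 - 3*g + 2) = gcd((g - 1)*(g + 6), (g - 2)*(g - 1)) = g - 1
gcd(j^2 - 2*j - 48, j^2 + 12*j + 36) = j + 6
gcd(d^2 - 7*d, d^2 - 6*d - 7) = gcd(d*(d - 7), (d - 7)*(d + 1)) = d - 7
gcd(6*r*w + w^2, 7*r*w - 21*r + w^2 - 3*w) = 1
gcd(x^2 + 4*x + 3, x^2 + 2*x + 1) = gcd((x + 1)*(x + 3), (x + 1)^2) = x + 1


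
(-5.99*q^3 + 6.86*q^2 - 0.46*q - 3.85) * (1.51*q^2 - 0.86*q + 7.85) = -9.0449*q^5 + 15.51*q^4 - 53.6157*q^3 + 48.4331*q^2 - 0.3*q - 30.2225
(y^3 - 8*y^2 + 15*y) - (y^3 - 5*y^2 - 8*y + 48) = -3*y^2 + 23*y - 48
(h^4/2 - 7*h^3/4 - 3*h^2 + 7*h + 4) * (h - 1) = h^5/2 - 9*h^4/4 - 5*h^3/4 + 10*h^2 - 3*h - 4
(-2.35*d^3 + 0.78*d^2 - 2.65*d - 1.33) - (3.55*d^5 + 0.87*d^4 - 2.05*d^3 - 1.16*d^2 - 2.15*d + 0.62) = -3.55*d^5 - 0.87*d^4 - 0.3*d^3 + 1.94*d^2 - 0.5*d - 1.95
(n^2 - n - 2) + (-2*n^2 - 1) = -n^2 - n - 3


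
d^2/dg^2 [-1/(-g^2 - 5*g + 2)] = 2*(-g^2 - 5*g + (2*g + 5)^2 + 2)/(g^2 + 5*g - 2)^3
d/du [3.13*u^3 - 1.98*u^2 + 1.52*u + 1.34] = 9.39*u^2 - 3.96*u + 1.52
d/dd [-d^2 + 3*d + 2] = 3 - 2*d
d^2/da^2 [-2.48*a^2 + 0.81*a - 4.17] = -4.96000000000000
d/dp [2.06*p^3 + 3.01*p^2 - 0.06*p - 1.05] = 6.18*p^2 + 6.02*p - 0.06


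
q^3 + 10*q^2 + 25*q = q*(q + 5)^2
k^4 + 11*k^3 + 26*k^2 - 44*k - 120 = (k - 2)*(k + 2)*(k + 5)*(k + 6)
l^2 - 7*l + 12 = (l - 4)*(l - 3)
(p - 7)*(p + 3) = p^2 - 4*p - 21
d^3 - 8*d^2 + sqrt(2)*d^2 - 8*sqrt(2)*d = d*(d - 8)*(d + sqrt(2))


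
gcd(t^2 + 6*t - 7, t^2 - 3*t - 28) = 1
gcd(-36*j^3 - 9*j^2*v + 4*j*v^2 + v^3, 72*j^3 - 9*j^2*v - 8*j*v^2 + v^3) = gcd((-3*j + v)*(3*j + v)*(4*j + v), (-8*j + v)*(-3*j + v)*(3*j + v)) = -9*j^2 + v^2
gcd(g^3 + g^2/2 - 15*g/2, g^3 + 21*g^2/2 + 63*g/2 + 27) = g + 3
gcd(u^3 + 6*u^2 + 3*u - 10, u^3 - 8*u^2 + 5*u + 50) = u + 2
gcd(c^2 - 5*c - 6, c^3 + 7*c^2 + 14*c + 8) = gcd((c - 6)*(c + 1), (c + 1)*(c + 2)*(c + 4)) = c + 1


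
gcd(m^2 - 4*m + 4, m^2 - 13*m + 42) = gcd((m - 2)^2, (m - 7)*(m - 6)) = 1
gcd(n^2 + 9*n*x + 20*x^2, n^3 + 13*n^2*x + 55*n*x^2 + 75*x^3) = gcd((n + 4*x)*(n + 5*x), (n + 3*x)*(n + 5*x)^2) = n + 5*x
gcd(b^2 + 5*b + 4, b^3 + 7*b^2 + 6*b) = b + 1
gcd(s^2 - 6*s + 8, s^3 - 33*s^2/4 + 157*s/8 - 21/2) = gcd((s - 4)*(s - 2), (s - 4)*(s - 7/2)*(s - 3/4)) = s - 4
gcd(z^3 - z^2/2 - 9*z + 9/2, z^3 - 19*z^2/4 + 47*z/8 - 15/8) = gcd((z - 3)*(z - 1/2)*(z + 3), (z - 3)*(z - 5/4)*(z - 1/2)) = z^2 - 7*z/2 + 3/2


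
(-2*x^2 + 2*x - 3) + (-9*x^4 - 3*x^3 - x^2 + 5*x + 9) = -9*x^4 - 3*x^3 - 3*x^2 + 7*x + 6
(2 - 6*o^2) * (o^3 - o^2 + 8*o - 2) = -6*o^5 + 6*o^4 - 46*o^3 + 10*o^2 + 16*o - 4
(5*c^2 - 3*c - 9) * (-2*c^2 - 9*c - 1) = -10*c^4 - 39*c^3 + 40*c^2 + 84*c + 9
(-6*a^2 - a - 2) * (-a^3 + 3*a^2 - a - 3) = 6*a^5 - 17*a^4 + 5*a^3 + 13*a^2 + 5*a + 6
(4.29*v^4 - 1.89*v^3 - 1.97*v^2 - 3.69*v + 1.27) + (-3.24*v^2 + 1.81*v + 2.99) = 4.29*v^4 - 1.89*v^3 - 5.21*v^2 - 1.88*v + 4.26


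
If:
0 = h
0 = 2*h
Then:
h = 0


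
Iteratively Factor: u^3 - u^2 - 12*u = (u - 4)*(u^2 + 3*u) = u*(u - 4)*(u + 3)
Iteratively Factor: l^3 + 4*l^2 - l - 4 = (l + 1)*(l^2 + 3*l - 4) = (l + 1)*(l + 4)*(l - 1)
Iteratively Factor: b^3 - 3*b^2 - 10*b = (b + 2)*(b^2 - 5*b) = b*(b + 2)*(b - 5)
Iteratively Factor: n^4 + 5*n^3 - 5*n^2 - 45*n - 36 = (n + 4)*(n^3 + n^2 - 9*n - 9) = (n + 1)*(n + 4)*(n^2 - 9) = (n + 1)*(n + 3)*(n + 4)*(n - 3)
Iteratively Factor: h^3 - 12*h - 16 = (h + 2)*(h^2 - 2*h - 8) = (h + 2)^2*(h - 4)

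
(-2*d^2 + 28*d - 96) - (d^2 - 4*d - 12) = -3*d^2 + 32*d - 84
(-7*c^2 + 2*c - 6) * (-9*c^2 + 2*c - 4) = 63*c^4 - 32*c^3 + 86*c^2 - 20*c + 24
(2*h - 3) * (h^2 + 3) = 2*h^3 - 3*h^2 + 6*h - 9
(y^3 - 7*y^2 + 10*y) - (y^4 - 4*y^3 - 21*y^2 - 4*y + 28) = -y^4 + 5*y^3 + 14*y^2 + 14*y - 28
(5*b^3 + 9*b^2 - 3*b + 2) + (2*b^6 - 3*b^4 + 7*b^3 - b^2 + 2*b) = 2*b^6 - 3*b^4 + 12*b^3 + 8*b^2 - b + 2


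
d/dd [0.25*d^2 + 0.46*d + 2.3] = 0.5*d + 0.46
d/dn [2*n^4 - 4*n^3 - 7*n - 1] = 8*n^3 - 12*n^2 - 7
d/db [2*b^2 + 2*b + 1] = 4*b + 2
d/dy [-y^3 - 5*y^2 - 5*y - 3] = -3*y^2 - 10*y - 5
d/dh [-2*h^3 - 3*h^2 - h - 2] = -6*h^2 - 6*h - 1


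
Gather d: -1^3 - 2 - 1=-4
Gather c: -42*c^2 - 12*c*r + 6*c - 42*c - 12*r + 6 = -42*c^2 + c*(-12*r - 36) - 12*r + 6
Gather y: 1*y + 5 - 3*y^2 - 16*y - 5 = -3*y^2 - 15*y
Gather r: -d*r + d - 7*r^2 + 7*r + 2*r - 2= d - 7*r^2 + r*(9 - d) - 2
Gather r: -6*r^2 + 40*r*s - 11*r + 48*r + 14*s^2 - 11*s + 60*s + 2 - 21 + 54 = -6*r^2 + r*(40*s + 37) + 14*s^2 + 49*s + 35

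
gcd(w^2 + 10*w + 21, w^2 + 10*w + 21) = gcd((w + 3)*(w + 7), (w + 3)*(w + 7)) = w^2 + 10*w + 21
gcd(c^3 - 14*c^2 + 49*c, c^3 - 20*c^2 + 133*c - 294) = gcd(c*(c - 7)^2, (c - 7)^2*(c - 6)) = c^2 - 14*c + 49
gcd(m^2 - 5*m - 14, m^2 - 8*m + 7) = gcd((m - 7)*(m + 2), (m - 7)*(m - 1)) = m - 7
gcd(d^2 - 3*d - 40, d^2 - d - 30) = d + 5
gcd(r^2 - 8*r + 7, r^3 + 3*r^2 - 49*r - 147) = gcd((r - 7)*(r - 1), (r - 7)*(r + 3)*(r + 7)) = r - 7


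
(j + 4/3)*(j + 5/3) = j^2 + 3*j + 20/9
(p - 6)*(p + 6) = p^2 - 36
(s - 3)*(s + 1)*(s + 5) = s^3 + 3*s^2 - 13*s - 15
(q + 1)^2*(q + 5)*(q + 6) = q^4 + 13*q^3 + 53*q^2 + 71*q + 30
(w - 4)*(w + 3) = w^2 - w - 12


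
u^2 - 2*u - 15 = (u - 5)*(u + 3)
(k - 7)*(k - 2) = k^2 - 9*k + 14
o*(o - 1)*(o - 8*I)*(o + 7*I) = o^4 - o^3 - I*o^3 + 56*o^2 + I*o^2 - 56*o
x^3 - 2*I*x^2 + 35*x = x*(x - 7*I)*(x + 5*I)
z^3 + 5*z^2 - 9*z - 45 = (z - 3)*(z + 3)*(z + 5)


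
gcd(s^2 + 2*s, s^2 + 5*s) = s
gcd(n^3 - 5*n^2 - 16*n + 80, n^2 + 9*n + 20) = n + 4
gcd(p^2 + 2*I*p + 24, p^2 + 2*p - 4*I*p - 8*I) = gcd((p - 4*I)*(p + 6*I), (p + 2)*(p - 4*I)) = p - 4*I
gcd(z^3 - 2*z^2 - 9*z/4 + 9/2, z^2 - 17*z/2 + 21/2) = z - 3/2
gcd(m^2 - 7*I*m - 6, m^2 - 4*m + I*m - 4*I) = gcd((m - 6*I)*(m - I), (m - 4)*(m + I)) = 1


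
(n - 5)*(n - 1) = n^2 - 6*n + 5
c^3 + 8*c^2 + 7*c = c*(c + 1)*(c + 7)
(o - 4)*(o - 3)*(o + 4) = o^3 - 3*o^2 - 16*o + 48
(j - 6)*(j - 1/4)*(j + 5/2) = j^3 - 15*j^2/4 - 113*j/8 + 15/4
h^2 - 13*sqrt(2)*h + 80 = (h - 8*sqrt(2))*(h - 5*sqrt(2))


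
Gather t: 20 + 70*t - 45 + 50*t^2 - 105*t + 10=50*t^2 - 35*t - 15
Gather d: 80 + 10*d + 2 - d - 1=9*d + 81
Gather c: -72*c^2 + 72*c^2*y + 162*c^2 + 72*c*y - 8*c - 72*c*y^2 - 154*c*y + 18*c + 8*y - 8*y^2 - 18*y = c^2*(72*y + 90) + c*(-72*y^2 - 82*y + 10) - 8*y^2 - 10*y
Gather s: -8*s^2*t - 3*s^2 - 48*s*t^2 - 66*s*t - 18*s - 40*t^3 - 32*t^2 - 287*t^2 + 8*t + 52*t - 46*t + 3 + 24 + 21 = s^2*(-8*t - 3) + s*(-48*t^2 - 66*t - 18) - 40*t^3 - 319*t^2 + 14*t + 48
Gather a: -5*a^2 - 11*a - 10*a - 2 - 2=-5*a^2 - 21*a - 4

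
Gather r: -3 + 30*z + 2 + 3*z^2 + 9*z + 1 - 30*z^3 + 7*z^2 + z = -30*z^3 + 10*z^2 + 40*z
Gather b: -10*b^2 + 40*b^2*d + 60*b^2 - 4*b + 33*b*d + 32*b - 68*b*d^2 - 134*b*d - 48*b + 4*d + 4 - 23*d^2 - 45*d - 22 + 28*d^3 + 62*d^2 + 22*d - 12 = b^2*(40*d + 50) + b*(-68*d^2 - 101*d - 20) + 28*d^3 + 39*d^2 - 19*d - 30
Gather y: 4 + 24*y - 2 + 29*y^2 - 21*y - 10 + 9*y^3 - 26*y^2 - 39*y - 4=9*y^3 + 3*y^2 - 36*y - 12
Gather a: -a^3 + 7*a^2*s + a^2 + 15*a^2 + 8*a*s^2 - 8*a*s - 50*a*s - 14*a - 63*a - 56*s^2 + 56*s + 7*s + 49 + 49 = -a^3 + a^2*(7*s + 16) + a*(8*s^2 - 58*s - 77) - 56*s^2 + 63*s + 98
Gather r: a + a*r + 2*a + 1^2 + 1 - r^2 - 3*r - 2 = 3*a - r^2 + r*(a - 3)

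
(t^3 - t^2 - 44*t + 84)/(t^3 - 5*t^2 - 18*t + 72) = (t^2 + 5*t - 14)/(t^2 + t - 12)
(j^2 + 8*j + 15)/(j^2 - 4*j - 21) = (j + 5)/(j - 7)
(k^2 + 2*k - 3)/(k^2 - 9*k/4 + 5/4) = 4*(k + 3)/(4*k - 5)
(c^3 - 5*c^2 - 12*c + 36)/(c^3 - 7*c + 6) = (c - 6)/(c - 1)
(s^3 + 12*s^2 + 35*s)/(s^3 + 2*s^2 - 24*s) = (s^2 + 12*s + 35)/(s^2 + 2*s - 24)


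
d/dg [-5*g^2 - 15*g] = -10*g - 15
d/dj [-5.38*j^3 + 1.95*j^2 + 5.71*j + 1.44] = -16.14*j^2 + 3.9*j + 5.71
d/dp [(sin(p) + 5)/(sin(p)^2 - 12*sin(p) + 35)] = (-10*sin(p) + cos(p)^2 + 94)*cos(p)/(sin(p)^2 - 12*sin(p) + 35)^2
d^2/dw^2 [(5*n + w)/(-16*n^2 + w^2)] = -(8*w^2*(5*n + w) + 2*(5*n + 3*w)*(16*n^2 - w^2))/(16*n^2 - w^2)^3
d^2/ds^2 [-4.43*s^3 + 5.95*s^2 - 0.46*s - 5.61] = 11.9 - 26.58*s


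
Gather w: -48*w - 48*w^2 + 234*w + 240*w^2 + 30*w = 192*w^2 + 216*w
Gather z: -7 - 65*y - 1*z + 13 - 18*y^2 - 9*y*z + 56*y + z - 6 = -18*y^2 - 9*y*z - 9*y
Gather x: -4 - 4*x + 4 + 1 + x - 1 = -3*x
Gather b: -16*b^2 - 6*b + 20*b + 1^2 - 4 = -16*b^2 + 14*b - 3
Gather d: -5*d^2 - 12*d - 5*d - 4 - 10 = -5*d^2 - 17*d - 14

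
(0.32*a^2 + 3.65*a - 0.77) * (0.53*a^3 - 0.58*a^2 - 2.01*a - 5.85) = 0.1696*a^5 + 1.7489*a^4 - 3.1683*a^3 - 8.7619*a^2 - 19.8048*a + 4.5045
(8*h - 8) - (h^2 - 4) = -h^2 + 8*h - 4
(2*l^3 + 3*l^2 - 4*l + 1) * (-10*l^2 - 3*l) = -20*l^5 - 36*l^4 + 31*l^3 + 2*l^2 - 3*l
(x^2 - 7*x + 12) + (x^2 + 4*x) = 2*x^2 - 3*x + 12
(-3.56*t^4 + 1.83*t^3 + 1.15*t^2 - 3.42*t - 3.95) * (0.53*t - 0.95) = -1.8868*t^5 + 4.3519*t^4 - 1.129*t^3 - 2.9051*t^2 + 1.1555*t + 3.7525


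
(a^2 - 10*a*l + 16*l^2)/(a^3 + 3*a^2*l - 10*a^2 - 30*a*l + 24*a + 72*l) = (a^2 - 10*a*l + 16*l^2)/(a^3 + 3*a^2*l - 10*a^2 - 30*a*l + 24*a + 72*l)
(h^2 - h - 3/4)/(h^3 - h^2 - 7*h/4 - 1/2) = (2*h - 3)/(2*h^2 - 3*h - 2)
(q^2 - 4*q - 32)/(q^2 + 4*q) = (q - 8)/q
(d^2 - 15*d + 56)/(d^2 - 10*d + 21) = (d - 8)/(d - 3)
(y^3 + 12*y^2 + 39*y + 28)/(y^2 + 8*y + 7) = y + 4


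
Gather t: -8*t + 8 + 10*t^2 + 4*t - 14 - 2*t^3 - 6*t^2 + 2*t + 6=-2*t^3 + 4*t^2 - 2*t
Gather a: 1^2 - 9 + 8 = 0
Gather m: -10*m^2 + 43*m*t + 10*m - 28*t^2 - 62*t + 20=-10*m^2 + m*(43*t + 10) - 28*t^2 - 62*t + 20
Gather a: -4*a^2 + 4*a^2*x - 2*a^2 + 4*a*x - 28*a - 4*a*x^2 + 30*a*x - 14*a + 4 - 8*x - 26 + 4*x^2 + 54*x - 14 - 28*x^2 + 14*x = a^2*(4*x - 6) + a*(-4*x^2 + 34*x - 42) - 24*x^2 + 60*x - 36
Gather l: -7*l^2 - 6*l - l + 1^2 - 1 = -7*l^2 - 7*l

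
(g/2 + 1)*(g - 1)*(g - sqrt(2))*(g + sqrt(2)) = g^4/2 + g^3/2 - 2*g^2 - g + 2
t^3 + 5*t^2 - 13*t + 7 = (t - 1)^2*(t + 7)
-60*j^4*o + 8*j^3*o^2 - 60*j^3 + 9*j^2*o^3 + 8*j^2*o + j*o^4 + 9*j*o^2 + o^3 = (-2*j + o)*(5*j + o)*(6*j + o)*(j*o + 1)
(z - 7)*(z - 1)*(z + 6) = z^3 - 2*z^2 - 41*z + 42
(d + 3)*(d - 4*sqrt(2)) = d^2 - 4*sqrt(2)*d + 3*d - 12*sqrt(2)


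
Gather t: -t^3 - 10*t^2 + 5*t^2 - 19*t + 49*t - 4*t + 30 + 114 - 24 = -t^3 - 5*t^2 + 26*t + 120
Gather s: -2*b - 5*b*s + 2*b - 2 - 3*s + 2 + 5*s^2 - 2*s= 5*s^2 + s*(-5*b - 5)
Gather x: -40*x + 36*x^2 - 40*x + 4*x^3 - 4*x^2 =4*x^3 + 32*x^2 - 80*x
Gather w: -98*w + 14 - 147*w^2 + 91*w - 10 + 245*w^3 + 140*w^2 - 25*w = 245*w^3 - 7*w^2 - 32*w + 4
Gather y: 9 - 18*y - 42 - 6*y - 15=-24*y - 48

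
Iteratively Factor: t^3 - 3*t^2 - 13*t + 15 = (t - 5)*(t^2 + 2*t - 3) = (t - 5)*(t + 3)*(t - 1)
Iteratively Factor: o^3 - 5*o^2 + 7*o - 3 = (o - 1)*(o^2 - 4*o + 3) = (o - 3)*(o - 1)*(o - 1)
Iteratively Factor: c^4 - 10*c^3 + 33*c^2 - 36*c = (c - 3)*(c^3 - 7*c^2 + 12*c) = c*(c - 3)*(c^2 - 7*c + 12) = c*(c - 4)*(c - 3)*(c - 3)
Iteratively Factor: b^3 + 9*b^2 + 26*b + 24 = (b + 4)*(b^2 + 5*b + 6) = (b + 2)*(b + 4)*(b + 3)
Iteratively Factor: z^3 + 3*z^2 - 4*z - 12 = (z + 3)*(z^2 - 4) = (z - 2)*(z + 3)*(z + 2)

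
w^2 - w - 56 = (w - 8)*(w + 7)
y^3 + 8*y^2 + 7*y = y*(y + 1)*(y + 7)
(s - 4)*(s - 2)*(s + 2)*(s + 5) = s^4 + s^3 - 24*s^2 - 4*s + 80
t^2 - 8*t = t*(t - 8)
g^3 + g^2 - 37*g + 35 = (g - 5)*(g - 1)*(g + 7)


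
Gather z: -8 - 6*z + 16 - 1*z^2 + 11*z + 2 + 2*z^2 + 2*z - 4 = z^2 + 7*z + 6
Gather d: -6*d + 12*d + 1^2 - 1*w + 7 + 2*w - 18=6*d + w - 10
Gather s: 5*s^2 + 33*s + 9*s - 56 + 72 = 5*s^2 + 42*s + 16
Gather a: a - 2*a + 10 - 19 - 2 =-a - 11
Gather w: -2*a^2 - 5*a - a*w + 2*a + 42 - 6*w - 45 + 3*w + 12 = -2*a^2 - 3*a + w*(-a - 3) + 9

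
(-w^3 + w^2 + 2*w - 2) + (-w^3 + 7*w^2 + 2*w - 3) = -2*w^3 + 8*w^2 + 4*w - 5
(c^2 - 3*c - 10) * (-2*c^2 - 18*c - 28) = -2*c^4 - 12*c^3 + 46*c^2 + 264*c + 280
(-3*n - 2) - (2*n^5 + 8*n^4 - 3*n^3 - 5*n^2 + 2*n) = -2*n^5 - 8*n^4 + 3*n^3 + 5*n^2 - 5*n - 2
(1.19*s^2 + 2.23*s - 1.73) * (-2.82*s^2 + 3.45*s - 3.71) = -3.3558*s^4 - 2.1831*s^3 + 8.1572*s^2 - 14.2418*s + 6.4183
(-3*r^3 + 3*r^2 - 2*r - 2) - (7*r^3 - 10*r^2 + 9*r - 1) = -10*r^3 + 13*r^2 - 11*r - 1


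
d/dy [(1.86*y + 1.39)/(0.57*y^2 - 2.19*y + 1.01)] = (-1.0602*y^2 - 1.5846*y + 4.9227)/(0.3249*y^4 - 2.4966*y^3 + 5.9475*y^2 - 4.4238*y + 1.0201)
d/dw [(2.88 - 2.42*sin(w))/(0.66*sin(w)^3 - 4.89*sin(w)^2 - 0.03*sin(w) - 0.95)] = (3.1944*sin(w)^3 - 17.5362*sin(w)^2 + 28.1664*sin(w) + 2.3854)*cos(w)/(0.4356*sin(w)^6 - 6.4548*sin(w)^5 + 23.8725*sin(w)^4 - 0.9606*sin(w)^3 + 9.2919*sin(w)^2 + 0.057*sin(w) + 0.9025)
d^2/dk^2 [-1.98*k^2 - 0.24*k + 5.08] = -3.96000000000000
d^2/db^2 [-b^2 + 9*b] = -2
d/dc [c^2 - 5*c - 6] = 2*c - 5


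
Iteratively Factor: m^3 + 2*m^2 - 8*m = (m)*(m^2 + 2*m - 8) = m*(m + 4)*(m - 2)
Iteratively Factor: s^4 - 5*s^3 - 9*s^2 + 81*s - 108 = (s + 4)*(s^3 - 9*s^2 + 27*s - 27) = (s - 3)*(s + 4)*(s^2 - 6*s + 9) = (s - 3)^2*(s + 4)*(s - 3)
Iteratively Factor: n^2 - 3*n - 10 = (n - 5)*(n + 2)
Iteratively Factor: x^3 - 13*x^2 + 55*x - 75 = (x - 5)*(x^2 - 8*x + 15) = (x - 5)^2*(x - 3)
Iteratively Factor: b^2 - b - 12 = (b - 4)*(b + 3)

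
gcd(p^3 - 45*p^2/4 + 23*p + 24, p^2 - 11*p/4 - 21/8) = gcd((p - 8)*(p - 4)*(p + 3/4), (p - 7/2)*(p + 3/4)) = p + 3/4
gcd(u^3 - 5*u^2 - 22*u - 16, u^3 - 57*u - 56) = u^2 - 7*u - 8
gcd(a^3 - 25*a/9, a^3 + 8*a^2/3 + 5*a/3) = a^2 + 5*a/3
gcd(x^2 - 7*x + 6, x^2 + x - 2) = x - 1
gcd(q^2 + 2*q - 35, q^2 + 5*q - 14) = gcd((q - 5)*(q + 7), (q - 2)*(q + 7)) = q + 7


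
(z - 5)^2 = z^2 - 10*z + 25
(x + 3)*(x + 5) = x^2 + 8*x + 15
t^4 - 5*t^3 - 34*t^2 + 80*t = t*(t - 8)*(t - 2)*(t + 5)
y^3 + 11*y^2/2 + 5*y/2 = y*(y + 1/2)*(y + 5)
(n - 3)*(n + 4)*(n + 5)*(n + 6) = n^4 + 12*n^3 + 29*n^2 - 102*n - 360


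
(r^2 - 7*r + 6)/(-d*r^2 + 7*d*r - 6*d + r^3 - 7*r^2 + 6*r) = 1/(-d + r)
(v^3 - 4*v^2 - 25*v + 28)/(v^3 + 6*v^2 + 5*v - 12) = (v - 7)/(v + 3)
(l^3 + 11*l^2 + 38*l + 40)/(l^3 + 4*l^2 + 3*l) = (l^3 + 11*l^2 + 38*l + 40)/(l*(l^2 + 4*l + 3))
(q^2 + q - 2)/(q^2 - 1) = (q + 2)/(q + 1)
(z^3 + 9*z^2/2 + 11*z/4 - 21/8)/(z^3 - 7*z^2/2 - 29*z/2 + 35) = (z^2 + z - 3/4)/(z^2 - 7*z + 10)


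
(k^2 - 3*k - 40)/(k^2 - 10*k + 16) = (k + 5)/(k - 2)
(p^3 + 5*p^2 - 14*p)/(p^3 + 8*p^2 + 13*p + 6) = p*(p^2 + 5*p - 14)/(p^3 + 8*p^2 + 13*p + 6)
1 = 1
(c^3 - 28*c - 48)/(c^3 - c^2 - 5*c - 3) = (-c^3 + 28*c + 48)/(-c^3 + c^2 + 5*c + 3)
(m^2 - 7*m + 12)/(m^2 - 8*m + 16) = (m - 3)/(m - 4)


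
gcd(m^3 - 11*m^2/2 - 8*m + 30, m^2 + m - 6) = m - 2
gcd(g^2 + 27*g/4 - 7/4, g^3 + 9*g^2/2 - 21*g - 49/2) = g + 7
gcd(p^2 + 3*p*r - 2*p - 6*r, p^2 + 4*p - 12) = p - 2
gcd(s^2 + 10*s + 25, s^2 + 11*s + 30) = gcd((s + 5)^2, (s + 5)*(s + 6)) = s + 5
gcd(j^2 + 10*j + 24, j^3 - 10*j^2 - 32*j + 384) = j + 6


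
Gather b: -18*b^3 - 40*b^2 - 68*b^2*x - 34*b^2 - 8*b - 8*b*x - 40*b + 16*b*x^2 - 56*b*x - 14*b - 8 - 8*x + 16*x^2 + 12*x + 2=-18*b^3 + b^2*(-68*x - 74) + b*(16*x^2 - 64*x - 62) + 16*x^2 + 4*x - 6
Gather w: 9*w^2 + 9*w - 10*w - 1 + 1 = 9*w^2 - w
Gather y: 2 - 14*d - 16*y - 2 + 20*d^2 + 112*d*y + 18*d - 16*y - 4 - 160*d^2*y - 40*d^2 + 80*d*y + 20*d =-20*d^2 + 24*d + y*(-160*d^2 + 192*d - 32) - 4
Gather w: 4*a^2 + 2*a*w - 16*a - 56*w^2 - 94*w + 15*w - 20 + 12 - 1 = 4*a^2 - 16*a - 56*w^2 + w*(2*a - 79) - 9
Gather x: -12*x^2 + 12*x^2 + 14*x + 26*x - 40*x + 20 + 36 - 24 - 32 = 0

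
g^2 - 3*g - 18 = (g - 6)*(g + 3)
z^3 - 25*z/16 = z*(z - 5/4)*(z + 5/4)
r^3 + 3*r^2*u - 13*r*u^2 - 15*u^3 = (r - 3*u)*(r + u)*(r + 5*u)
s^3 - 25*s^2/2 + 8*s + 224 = (s - 8)^2*(s + 7/2)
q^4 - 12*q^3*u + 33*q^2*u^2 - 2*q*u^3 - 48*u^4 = (q - 8*u)*(q - 3*u)*(q - 2*u)*(q + u)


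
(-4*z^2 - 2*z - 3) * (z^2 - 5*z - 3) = -4*z^4 + 18*z^3 + 19*z^2 + 21*z + 9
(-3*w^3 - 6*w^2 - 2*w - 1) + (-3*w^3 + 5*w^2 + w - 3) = -6*w^3 - w^2 - w - 4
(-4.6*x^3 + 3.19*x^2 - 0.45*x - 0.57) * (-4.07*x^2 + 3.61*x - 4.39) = 18.722*x^5 - 29.5893*x^4 + 33.5414*x^3 - 13.3087*x^2 - 0.0821999999999998*x + 2.5023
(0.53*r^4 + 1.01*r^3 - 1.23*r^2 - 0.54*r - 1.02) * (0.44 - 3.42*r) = -1.8126*r^5 - 3.221*r^4 + 4.651*r^3 + 1.3056*r^2 + 3.2508*r - 0.4488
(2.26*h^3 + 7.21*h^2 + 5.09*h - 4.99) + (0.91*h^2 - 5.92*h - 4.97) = 2.26*h^3 + 8.12*h^2 - 0.83*h - 9.96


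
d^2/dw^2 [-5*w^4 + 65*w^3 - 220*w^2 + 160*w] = -60*w^2 + 390*w - 440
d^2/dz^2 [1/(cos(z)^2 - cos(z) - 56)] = (4*sin(z)^4 - 227*sin(z)^2 - 209*cos(z)/4 - 3*cos(3*z)/4 + 109)/(sin(z)^2 + cos(z) + 55)^3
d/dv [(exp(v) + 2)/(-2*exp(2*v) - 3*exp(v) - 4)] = ((exp(v) + 2)*(4*exp(v) + 3) - 2*exp(2*v) - 3*exp(v) - 4)*exp(v)/(2*exp(2*v) + 3*exp(v) + 4)^2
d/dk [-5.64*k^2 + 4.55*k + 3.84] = 4.55 - 11.28*k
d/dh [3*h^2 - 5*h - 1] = 6*h - 5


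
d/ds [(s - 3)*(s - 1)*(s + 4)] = 3*s^2 - 13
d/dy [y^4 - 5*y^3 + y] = 4*y^3 - 15*y^2 + 1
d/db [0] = 0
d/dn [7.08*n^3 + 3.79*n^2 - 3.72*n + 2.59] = 21.24*n^2 + 7.58*n - 3.72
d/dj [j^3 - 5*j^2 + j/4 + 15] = 3*j^2 - 10*j + 1/4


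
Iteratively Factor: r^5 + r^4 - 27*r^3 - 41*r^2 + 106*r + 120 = (r + 4)*(r^4 - 3*r^3 - 15*r^2 + 19*r + 30) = (r - 5)*(r + 4)*(r^3 + 2*r^2 - 5*r - 6) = (r - 5)*(r - 2)*(r + 4)*(r^2 + 4*r + 3) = (r - 5)*(r - 2)*(r + 3)*(r + 4)*(r + 1)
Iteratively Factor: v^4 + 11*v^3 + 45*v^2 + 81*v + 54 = (v + 3)*(v^3 + 8*v^2 + 21*v + 18) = (v + 2)*(v + 3)*(v^2 + 6*v + 9) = (v + 2)*(v + 3)^2*(v + 3)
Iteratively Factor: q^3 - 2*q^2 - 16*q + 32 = (q + 4)*(q^2 - 6*q + 8) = (q - 4)*(q + 4)*(q - 2)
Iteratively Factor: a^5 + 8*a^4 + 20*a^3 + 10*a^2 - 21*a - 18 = (a + 1)*(a^4 + 7*a^3 + 13*a^2 - 3*a - 18) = (a - 1)*(a + 1)*(a^3 + 8*a^2 + 21*a + 18) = (a - 1)*(a + 1)*(a + 3)*(a^2 + 5*a + 6) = (a - 1)*(a + 1)*(a + 3)^2*(a + 2)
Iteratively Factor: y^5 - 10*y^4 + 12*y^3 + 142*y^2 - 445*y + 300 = (y - 5)*(y^4 - 5*y^3 - 13*y^2 + 77*y - 60) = (y - 5)^2*(y^3 - 13*y + 12) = (y - 5)^2*(y - 3)*(y^2 + 3*y - 4) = (y - 5)^2*(y - 3)*(y + 4)*(y - 1)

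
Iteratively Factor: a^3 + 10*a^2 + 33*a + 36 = (a + 3)*(a^2 + 7*a + 12) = (a + 3)^2*(a + 4)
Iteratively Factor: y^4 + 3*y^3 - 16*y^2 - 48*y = (y - 4)*(y^3 + 7*y^2 + 12*y) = (y - 4)*(y + 3)*(y^2 + 4*y) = (y - 4)*(y + 3)*(y + 4)*(y)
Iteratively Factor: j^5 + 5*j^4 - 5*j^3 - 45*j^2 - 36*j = (j + 1)*(j^4 + 4*j^3 - 9*j^2 - 36*j) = (j + 1)*(j + 3)*(j^3 + j^2 - 12*j) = (j - 3)*(j + 1)*(j + 3)*(j^2 + 4*j) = j*(j - 3)*(j + 1)*(j + 3)*(j + 4)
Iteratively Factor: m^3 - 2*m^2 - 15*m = (m)*(m^2 - 2*m - 15) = m*(m - 5)*(m + 3)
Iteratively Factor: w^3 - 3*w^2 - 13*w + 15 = (w + 3)*(w^2 - 6*w + 5) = (w - 5)*(w + 3)*(w - 1)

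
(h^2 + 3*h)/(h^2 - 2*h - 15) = h/(h - 5)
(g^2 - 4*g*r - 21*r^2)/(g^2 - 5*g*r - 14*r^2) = (g + 3*r)/(g + 2*r)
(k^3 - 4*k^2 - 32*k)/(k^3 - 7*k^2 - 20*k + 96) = k/(k - 3)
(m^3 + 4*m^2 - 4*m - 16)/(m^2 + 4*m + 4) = (m^2 + 2*m - 8)/(m + 2)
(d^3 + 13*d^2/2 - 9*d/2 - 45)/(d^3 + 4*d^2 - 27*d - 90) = (d - 5/2)/(d - 5)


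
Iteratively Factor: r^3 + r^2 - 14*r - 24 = (r - 4)*(r^2 + 5*r + 6) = (r - 4)*(r + 3)*(r + 2)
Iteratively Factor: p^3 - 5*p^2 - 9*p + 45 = (p + 3)*(p^2 - 8*p + 15) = (p - 3)*(p + 3)*(p - 5)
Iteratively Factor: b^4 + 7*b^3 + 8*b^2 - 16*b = (b - 1)*(b^3 + 8*b^2 + 16*b) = (b - 1)*(b + 4)*(b^2 + 4*b) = b*(b - 1)*(b + 4)*(b + 4)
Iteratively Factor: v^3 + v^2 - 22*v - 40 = (v + 2)*(v^2 - v - 20) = (v + 2)*(v + 4)*(v - 5)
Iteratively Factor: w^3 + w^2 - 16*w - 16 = (w + 1)*(w^2 - 16) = (w + 1)*(w + 4)*(w - 4)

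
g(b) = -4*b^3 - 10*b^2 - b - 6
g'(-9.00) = -793.00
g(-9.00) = 2109.00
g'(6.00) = -553.00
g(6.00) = -1236.00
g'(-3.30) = -65.68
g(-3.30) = 32.15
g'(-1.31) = 4.61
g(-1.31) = -12.86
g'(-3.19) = -59.31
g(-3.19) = 25.28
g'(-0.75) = 7.25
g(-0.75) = -9.19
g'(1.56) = -61.40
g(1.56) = -47.08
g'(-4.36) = -141.92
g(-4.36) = 139.79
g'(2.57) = -131.66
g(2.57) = -142.52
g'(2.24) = -106.01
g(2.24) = -103.37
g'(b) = -12*b^2 - 20*b - 1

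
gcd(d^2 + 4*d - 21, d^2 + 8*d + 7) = d + 7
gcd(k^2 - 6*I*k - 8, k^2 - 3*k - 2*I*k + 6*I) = k - 2*I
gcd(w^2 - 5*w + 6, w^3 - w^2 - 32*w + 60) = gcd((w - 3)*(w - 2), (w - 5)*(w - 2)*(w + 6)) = w - 2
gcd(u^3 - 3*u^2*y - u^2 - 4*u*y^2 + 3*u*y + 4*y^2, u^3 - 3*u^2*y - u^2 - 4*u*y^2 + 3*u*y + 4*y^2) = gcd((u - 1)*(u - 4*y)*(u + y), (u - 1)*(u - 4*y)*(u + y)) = -u^3 + 3*u^2*y + u^2 + 4*u*y^2 - 3*u*y - 4*y^2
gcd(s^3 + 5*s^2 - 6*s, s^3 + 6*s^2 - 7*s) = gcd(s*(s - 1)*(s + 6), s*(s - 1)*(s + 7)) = s^2 - s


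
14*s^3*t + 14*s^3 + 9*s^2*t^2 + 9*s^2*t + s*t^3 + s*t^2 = (2*s + t)*(7*s + t)*(s*t + s)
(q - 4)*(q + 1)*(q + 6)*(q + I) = q^4 + 3*q^3 + I*q^3 - 22*q^2 + 3*I*q^2 - 24*q - 22*I*q - 24*I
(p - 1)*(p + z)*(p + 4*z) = p^3 + 5*p^2*z - p^2 + 4*p*z^2 - 5*p*z - 4*z^2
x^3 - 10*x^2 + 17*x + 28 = (x - 7)*(x - 4)*(x + 1)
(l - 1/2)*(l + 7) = l^2 + 13*l/2 - 7/2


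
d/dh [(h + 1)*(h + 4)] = 2*h + 5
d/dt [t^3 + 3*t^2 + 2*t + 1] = 3*t^2 + 6*t + 2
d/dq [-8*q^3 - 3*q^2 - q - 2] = -24*q^2 - 6*q - 1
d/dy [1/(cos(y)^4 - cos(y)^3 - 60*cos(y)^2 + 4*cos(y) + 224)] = (4*cos(y)^3 - 3*cos(y)^2 - 120*cos(y) + 4)*sin(y)/(cos(y)^4 - cos(y)^3 - 60*cos(y)^2 + 4*cos(y) + 224)^2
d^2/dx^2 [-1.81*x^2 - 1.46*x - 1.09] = -3.62000000000000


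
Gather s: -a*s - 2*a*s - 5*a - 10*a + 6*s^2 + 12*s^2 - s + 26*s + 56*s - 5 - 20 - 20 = -15*a + 18*s^2 + s*(81 - 3*a) - 45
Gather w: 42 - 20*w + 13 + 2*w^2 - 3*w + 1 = 2*w^2 - 23*w + 56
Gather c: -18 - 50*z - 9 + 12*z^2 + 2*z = 12*z^2 - 48*z - 27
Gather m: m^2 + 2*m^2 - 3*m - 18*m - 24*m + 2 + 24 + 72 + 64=3*m^2 - 45*m + 162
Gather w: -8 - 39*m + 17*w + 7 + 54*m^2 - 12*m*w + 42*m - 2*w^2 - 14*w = 54*m^2 + 3*m - 2*w^2 + w*(3 - 12*m) - 1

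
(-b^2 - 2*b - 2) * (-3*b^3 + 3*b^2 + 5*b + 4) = 3*b^5 + 3*b^4 - 5*b^3 - 20*b^2 - 18*b - 8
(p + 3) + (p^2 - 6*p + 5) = p^2 - 5*p + 8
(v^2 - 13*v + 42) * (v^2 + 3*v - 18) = v^4 - 10*v^3 - 15*v^2 + 360*v - 756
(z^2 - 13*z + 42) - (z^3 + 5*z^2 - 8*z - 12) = -z^3 - 4*z^2 - 5*z + 54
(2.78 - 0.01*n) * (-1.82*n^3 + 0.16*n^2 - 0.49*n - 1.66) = 0.0182*n^4 - 5.0612*n^3 + 0.4497*n^2 - 1.3456*n - 4.6148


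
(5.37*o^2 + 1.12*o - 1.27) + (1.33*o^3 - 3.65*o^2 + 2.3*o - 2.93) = 1.33*o^3 + 1.72*o^2 + 3.42*o - 4.2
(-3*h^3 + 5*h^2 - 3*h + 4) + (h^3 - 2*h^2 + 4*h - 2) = -2*h^3 + 3*h^2 + h + 2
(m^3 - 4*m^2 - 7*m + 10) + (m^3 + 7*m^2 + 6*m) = 2*m^3 + 3*m^2 - m + 10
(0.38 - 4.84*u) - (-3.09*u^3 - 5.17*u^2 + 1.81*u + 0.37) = 3.09*u^3 + 5.17*u^2 - 6.65*u + 0.01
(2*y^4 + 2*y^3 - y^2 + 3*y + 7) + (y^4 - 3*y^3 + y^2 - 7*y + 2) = 3*y^4 - y^3 - 4*y + 9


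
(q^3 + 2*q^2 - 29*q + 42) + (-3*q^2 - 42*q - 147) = q^3 - q^2 - 71*q - 105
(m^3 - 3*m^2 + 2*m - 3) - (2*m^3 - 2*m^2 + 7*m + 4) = -m^3 - m^2 - 5*m - 7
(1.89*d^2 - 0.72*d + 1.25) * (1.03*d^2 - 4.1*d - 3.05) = 1.9467*d^4 - 8.4906*d^3 - 1.525*d^2 - 2.929*d - 3.8125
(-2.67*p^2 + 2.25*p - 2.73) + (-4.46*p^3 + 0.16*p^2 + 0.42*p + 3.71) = -4.46*p^3 - 2.51*p^2 + 2.67*p + 0.98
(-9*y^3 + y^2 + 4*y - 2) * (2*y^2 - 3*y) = -18*y^5 + 29*y^4 + 5*y^3 - 16*y^2 + 6*y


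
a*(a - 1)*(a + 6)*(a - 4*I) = a^4 + 5*a^3 - 4*I*a^3 - 6*a^2 - 20*I*a^2 + 24*I*a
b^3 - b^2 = b^2*(b - 1)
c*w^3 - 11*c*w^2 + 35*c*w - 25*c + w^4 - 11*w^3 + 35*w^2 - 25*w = (c + w)*(w - 5)^2*(w - 1)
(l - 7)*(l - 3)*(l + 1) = l^3 - 9*l^2 + 11*l + 21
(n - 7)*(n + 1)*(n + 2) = n^3 - 4*n^2 - 19*n - 14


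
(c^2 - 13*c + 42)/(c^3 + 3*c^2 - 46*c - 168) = (c - 6)/(c^2 + 10*c + 24)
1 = 1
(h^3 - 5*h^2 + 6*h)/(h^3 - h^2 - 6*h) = (h - 2)/(h + 2)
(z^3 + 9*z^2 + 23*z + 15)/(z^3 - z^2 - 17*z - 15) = (z + 5)/(z - 5)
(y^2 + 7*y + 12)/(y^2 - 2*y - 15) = (y + 4)/(y - 5)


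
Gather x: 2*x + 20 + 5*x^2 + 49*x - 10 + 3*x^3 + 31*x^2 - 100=3*x^3 + 36*x^2 + 51*x - 90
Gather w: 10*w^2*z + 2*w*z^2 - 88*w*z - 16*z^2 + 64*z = 10*w^2*z + w*(2*z^2 - 88*z) - 16*z^2 + 64*z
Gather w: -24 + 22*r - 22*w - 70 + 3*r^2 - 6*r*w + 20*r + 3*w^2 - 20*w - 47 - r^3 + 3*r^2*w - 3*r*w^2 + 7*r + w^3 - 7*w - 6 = -r^3 + 3*r^2 + 49*r + w^3 + w^2*(3 - 3*r) + w*(3*r^2 - 6*r - 49) - 147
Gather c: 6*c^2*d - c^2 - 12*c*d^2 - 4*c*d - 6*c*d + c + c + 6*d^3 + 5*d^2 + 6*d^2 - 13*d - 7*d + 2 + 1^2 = c^2*(6*d - 1) + c*(-12*d^2 - 10*d + 2) + 6*d^3 + 11*d^2 - 20*d + 3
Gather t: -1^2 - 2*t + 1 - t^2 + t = -t^2 - t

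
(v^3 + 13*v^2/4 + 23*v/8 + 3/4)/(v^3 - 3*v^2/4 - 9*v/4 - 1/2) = (8*v^3 + 26*v^2 + 23*v + 6)/(2*(4*v^3 - 3*v^2 - 9*v - 2))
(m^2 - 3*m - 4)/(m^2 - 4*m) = (m + 1)/m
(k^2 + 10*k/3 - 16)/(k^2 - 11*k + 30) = (k^2 + 10*k/3 - 16)/(k^2 - 11*k + 30)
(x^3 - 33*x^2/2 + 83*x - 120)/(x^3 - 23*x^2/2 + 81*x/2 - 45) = (x - 8)/(x - 3)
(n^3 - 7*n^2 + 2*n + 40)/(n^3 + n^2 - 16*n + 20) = (n^3 - 7*n^2 + 2*n + 40)/(n^3 + n^2 - 16*n + 20)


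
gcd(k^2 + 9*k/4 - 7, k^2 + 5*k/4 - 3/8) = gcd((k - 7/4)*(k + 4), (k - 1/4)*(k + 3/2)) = 1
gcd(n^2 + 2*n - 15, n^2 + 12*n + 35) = n + 5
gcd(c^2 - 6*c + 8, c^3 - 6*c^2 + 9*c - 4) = c - 4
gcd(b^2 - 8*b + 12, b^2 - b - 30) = b - 6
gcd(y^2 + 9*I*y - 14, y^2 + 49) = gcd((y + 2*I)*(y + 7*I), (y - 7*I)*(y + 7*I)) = y + 7*I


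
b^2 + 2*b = b*(b + 2)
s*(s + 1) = s^2 + s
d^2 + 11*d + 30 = (d + 5)*(d + 6)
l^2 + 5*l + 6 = (l + 2)*(l + 3)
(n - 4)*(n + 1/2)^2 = n^3 - 3*n^2 - 15*n/4 - 1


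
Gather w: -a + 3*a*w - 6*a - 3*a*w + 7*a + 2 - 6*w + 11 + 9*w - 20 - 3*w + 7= 0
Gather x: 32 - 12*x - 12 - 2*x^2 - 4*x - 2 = -2*x^2 - 16*x + 18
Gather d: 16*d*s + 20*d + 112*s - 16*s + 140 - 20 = d*(16*s + 20) + 96*s + 120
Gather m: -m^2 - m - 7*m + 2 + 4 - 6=-m^2 - 8*m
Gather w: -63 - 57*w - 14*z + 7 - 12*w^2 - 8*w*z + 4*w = -12*w^2 + w*(-8*z - 53) - 14*z - 56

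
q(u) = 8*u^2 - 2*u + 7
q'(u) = 16*u - 2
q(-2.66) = 68.92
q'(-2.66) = -44.56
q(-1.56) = 29.59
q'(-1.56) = -26.96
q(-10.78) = 958.23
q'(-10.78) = -174.48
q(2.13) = 39.04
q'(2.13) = 32.08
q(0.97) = 12.59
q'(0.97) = 13.52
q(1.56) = 23.35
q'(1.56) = 22.96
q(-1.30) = 23.12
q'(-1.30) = -22.80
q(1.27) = 17.36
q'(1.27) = 18.32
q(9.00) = 637.00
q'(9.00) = 142.00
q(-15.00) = 1837.00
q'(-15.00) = -242.00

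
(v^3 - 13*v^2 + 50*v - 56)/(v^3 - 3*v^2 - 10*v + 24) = (v - 7)/(v + 3)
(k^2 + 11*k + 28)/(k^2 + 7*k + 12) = (k + 7)/(k + 3)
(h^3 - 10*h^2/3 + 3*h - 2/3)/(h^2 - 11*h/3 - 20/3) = (-3*h^3 + 10*h^2 - 9*h + 2)/(-3*h^2 + 11*h + 20)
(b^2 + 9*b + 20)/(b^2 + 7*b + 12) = (b + 5)/(b + 3)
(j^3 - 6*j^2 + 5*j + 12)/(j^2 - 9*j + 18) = (j^2 - 3*j - 4)/(j - 6)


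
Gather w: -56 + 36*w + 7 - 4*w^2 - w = -4*w^2 + 35*w - 49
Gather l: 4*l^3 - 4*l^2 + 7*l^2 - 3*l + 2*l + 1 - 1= 4*l^3 + 3*l^2 - l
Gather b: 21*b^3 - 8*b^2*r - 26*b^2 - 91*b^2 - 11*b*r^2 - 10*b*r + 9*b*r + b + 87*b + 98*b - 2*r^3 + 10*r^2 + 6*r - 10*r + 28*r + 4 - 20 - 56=21*b^3 + b^2*(-8*r - 117) + b*(-11*r^2 - r + 186) - 2*r^3 + 10*r^2 + 24*r - 72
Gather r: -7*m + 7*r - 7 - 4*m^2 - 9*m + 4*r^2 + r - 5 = -4*m^2 - 16*m + 4*r^2 + 8*r - 12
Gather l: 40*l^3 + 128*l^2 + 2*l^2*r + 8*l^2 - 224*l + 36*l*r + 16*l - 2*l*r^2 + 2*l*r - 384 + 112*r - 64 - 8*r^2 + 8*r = 40*l^3 + l^2*(2*r + 136) + l*(-2*r^2 + 38*r - 208) - 8*r^2 + 120*r - 448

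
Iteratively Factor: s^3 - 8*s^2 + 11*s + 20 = (s - 4)*(s^2 - 4*s - 5) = (s - 4)*(s + 1)*(s - 5)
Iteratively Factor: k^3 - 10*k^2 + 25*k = (k - 5)*(k^2 - 5*k) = k*(k - 5)*(k - 5)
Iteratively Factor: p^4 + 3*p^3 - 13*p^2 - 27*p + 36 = (p + 3)*(p^3 - 13*p + 12) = (p + 3)*(p + 4)*(p^2 - 4*p + 3) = (p - 1)*(p + 3)*(p + 4)*(p - 3)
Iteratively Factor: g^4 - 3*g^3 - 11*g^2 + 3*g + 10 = (g - 5)*(g^3 + 2*g^2 - g - 2) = (g - 5)*(g + 1)*(g^2 + g - 2) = (g - 5)*(g - 1)*(g + 1)*(g + 2)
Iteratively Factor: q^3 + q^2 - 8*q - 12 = (q - 3)*(q^2 + 4*q + 4) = (q - 3)*(q + 2)*(q + 2)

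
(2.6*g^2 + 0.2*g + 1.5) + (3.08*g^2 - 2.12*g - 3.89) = 5.68*g^2 - 1.92*g - 2.39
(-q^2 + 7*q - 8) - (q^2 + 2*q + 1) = -2*q^2 + 5*q - 9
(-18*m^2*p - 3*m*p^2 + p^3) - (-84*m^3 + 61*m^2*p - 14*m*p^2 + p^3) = 84*m^3 - 79*m^2*p + 11*m*p^2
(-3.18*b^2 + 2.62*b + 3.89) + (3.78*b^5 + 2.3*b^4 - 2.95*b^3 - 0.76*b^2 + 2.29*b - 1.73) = 3.78*b^5 + 2.3*b^4 - 2.95*b^3 - 3.94*b^2 + 4.91*b + 2.16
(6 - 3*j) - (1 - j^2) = j^2 - 3*j + 5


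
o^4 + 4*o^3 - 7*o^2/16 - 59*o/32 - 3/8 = (o - 3/4)*(o + 1/4)*(o + 1/2)*(o + 4)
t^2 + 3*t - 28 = (t - 4)*(t + 7)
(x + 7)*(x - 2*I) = x^2 + 7*x - 2*I*x - 14*I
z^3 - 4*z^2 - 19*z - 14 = (z - 7)*(z + 1)*(z + 2)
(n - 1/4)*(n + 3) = n^2 + 11*n/4 - 3/4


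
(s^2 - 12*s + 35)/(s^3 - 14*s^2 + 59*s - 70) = 1/(s - 2)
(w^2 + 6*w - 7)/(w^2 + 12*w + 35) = (w - 1)/(w + 5)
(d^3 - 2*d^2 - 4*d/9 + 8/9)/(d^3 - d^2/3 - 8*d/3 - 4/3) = (d - 2/3)/(d + 1)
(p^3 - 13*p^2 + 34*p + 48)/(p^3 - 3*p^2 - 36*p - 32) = (p - 6)/(p + 4)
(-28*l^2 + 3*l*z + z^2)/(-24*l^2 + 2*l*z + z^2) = (7*l + z)/(6*l + z)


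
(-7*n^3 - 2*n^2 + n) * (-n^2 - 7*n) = 7*n^5 + 51*n^4 + 13*n^3 - 7*n^2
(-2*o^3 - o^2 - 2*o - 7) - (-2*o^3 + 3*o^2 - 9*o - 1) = -4*o^2 + 7*o - 6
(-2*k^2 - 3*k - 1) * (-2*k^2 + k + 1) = 4*k^4 + 4*k^3 - 3*k^2 - 4*k - 1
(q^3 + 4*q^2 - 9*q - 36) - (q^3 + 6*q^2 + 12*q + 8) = -2*q^2 - 21*q - 44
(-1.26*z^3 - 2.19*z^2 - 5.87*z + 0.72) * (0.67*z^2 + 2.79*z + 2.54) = -0.8442*z^5 - 4.9827*z^4 - 13.2434*z^3 - 21.4575*z^2 - 12.901*z + 1.8288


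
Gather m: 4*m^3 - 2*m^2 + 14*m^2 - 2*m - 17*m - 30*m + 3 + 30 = 4*m^3 + 12*m^2 - 49*m + 33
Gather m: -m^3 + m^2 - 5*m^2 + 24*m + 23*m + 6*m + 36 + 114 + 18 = -m^3 - 4*m^2 + 53*m + 168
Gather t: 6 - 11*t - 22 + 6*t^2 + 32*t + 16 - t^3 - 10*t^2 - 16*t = -t^3 - 4*t^2 + 5*t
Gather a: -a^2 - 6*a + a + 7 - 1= -a^2 - 5*a + 6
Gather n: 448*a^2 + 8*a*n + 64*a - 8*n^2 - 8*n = 448*a^2 + 64*a - 8*n^2 + n*(8*a - 8)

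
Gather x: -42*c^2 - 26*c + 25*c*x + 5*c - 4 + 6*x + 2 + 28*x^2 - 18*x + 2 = -42*c^2 - 21*c + 28*x^2 + x*(25*c - 12)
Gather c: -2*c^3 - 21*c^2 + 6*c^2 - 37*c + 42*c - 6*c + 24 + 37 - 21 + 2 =-2*c^3 - 15*c^2 - c + 42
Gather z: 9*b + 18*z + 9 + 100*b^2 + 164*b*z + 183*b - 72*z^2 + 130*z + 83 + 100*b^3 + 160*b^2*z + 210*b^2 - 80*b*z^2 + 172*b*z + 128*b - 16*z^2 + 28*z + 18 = 100*b^3 + 310*b^2 + 320*b + z^2*(-80*b - 88) + z*(160*b^2 + 336*b + 176) + 110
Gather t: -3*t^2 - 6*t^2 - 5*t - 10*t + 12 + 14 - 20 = -9*t^2 - 15*t + 6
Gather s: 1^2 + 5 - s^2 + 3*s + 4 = -s^2 + 3*s + 10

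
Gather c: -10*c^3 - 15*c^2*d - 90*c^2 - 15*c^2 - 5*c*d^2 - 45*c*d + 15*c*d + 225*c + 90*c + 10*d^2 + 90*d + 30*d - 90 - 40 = -10*c^3 + c^2*(-15*d - 105) + c*(-5*d^2 - 30*d + 315) + 10*d^2 + 120*d - 130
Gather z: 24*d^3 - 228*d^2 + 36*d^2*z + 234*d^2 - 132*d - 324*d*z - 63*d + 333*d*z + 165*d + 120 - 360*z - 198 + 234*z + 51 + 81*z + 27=24*d^3 + 6*d^2 - 30*d + z*(36*d^2 + 9*d - 45)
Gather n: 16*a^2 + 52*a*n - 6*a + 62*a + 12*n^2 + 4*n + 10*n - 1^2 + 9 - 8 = 16*a^2 + 56*a + 12*n^2 + n*(52*a + 14)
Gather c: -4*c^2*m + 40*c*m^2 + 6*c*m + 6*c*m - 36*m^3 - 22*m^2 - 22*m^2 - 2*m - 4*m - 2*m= -4*c^2*m + c*(40*m^2 + 12*m) - 36*m^3 - 44*m^2 - 8*m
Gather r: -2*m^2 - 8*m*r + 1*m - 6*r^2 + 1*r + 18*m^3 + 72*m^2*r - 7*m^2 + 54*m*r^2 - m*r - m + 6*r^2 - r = 18*m^3 - 9*m^2 + 54*m*r^2 + r*(72*m^2 - 9*m)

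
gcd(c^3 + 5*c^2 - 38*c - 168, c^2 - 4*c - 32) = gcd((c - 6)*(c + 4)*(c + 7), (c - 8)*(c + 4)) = c + 4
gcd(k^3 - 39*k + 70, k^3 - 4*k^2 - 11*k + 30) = k^2 - 7*k + 10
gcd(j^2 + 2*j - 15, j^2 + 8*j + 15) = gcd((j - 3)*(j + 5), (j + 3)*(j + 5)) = j + 5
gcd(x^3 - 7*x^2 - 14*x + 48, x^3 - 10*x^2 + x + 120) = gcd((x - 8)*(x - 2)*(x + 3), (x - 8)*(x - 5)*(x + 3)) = x^2 - 5*x - 24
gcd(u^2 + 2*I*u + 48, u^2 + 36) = u - 6*I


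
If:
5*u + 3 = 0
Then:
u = -3/5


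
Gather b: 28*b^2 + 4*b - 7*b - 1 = 28*b^2 - 3*b - 1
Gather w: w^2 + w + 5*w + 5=w^2 + 6*w + 5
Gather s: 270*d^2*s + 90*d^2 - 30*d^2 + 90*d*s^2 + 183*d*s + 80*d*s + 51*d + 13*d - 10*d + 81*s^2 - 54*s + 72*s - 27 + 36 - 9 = 60*d^2 + 54*d + s^2*(90*d + 81) + s*(270*d^2 + 263*d + 18)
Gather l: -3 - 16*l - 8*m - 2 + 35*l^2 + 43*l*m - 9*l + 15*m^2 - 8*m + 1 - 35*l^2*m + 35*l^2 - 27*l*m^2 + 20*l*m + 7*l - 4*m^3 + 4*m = l^2*(70 - 35*m) + l*(-27*m^2 + 63*m - 18) - 4*m^3 + 15*m^2 - 12*m - 4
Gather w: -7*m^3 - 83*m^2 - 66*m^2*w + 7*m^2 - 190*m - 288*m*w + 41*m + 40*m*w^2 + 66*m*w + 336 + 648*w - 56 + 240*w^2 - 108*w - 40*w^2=-7*m^3 - 76*m^2 - 149*m + w^2*(40*m + 200) + w*(-66*m^2 - 222*m + 540) + 280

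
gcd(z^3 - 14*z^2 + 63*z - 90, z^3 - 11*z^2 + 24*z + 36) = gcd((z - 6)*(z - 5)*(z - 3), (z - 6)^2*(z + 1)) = z - 6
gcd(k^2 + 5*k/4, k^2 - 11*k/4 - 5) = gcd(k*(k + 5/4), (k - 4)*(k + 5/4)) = k + 5/4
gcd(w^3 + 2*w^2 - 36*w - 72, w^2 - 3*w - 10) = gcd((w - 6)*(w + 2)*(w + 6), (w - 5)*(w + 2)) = w + 2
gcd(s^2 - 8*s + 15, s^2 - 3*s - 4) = 1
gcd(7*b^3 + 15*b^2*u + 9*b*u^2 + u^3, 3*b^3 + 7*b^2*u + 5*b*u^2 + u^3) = b^2 + 2*b*u + u^2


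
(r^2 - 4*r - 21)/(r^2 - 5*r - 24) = (r - 7)/(r - 8)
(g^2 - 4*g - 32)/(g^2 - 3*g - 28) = (g - 8)/(g - 7)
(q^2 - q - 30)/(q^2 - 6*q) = (q + 5)/q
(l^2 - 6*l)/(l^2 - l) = (l - 6)/(l - 1)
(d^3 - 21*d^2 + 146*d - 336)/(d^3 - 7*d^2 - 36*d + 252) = (d - 8)/(d + 6)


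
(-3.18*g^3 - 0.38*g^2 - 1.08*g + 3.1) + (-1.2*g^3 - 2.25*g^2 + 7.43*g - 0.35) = -4.38*g^3 - 2.63*g^2 + 6.35*g + 2.75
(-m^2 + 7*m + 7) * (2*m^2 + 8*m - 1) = -2*m^4 + 6*m^3 + 71*m^2 + 49*m - 7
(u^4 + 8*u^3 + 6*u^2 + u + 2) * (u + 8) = u^5 + 16*u^4 + 70*u^3 + 49*u^2 + 10*u + 16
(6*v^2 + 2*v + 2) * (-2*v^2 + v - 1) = -12*v^4 + 2*v^3 - 8*v^2 - 2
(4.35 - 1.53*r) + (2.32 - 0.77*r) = 6.67 - 2.3*r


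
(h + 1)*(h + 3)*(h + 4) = h^3 + 8*h^2 + 19*h + 12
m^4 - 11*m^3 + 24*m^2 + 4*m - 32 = (m - 8)*(m - 2)^2*(m + 1)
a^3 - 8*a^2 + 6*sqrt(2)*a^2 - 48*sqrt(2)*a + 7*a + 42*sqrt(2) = (a - 7)*(a - 1)*(a + 6*sqrt(2))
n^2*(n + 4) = n^3 + 4*n^2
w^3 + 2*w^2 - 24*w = w*(w - 4)*(w + 6)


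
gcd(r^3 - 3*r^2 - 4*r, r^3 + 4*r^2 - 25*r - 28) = r^2 - 3*r - 4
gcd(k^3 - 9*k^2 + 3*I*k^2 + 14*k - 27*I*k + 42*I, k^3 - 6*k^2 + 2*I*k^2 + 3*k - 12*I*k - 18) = k + 3*I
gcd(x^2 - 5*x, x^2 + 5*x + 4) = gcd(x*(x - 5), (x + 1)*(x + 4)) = 1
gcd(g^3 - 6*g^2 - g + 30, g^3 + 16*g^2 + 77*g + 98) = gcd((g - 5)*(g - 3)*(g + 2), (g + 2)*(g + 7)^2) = g + 2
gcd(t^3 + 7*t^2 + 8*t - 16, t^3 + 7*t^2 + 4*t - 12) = t - 1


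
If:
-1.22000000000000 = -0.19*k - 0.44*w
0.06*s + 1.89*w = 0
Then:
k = 6.42105263157895 - 2.31578947368421*w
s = -31.5*w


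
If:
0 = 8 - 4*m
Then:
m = 2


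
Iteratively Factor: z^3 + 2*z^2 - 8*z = (z)*(z^2 + 2*z - 8) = z*(z + 4)*(z - 2)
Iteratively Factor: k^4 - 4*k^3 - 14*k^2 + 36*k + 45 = (k - 3)*(k^3 - k^2 - 17*k - 15) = (k - 3)*(k + 1)*(k^2 - 2*k - 15) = (k - 3)*(k + 1)*(k + 3)*(k - 5)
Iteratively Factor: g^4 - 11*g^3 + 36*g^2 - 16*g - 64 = (g + 1)*(g^3 - 12*g^2 + 48*g - 64) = (g - 4)*(g + 1)*(g^2 - 8*g + 16) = (g - 4)^2*(g + 1)*(g - 4)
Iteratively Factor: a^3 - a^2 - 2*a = (a)*(a^2 - a - 2) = a*(a + 1)*(a - 2)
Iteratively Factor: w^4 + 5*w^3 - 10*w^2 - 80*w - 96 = (w + 3)*(w^3 + 2*w^2 - 16*w - 32) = (w + 2)*(w + 3)*(w^2 - 16) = (w + 2)*(w + 3)*(w + 4)*(w - 4)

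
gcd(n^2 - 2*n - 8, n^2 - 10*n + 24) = n - 4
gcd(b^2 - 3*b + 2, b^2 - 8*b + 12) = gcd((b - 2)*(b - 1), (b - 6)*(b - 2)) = b - 2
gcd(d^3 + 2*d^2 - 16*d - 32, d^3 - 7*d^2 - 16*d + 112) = d^2 - 16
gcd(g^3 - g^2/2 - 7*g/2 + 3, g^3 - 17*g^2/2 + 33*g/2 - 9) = g^2 - 5*g/2 + 3/2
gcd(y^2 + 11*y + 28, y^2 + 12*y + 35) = y + 7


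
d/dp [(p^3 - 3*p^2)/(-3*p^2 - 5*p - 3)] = p*(-3*p^3 - 10*p^2 + 6*p + 18)/(9*p^4 + 30*p^3 + 43*p^2 + 30*p + 9)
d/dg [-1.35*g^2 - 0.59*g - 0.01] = -2.7*g - 0.59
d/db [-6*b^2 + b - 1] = 1 - 12*b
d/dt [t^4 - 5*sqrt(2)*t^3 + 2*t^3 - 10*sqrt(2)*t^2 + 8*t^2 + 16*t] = 4*t^3 - 15*sqrt(2)*t^2 + 6*t^2 - 20*sqrt(2)*t + 16*t + 16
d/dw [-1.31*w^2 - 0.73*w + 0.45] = -2.62*w - 0.73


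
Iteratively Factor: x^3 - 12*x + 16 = (x + 4)*(x^2 - 4*x + 4) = (x - 2)*(x + 4)*(x - 2)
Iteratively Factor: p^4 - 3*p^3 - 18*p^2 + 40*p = (p)*(p^3 - 3*p^2 - 18*p + 40) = p*(p - 5)*(p^2 + 2*p - 8) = p*(p - 5)*(p + 4)*(p - 2)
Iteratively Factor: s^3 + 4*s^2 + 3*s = (s)*(s^2 + 4*s + 3) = s*(s + 1)*(s + 3)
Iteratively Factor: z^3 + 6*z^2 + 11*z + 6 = (z + 3)*(z^2 + 3*z + 2) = (z + 1)*(z + 3)*(z + 2)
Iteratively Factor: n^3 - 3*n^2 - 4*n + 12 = (n + 2)*(n^2 - 5*n + 6) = (n - 2)*(n + 2)*(n - 3)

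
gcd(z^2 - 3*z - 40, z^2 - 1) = 1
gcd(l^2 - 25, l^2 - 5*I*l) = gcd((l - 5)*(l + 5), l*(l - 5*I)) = 1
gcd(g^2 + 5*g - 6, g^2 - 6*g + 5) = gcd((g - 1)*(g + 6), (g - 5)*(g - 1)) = g - 1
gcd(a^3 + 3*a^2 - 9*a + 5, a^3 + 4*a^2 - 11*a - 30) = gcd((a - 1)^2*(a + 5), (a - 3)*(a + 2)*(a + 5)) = a + 5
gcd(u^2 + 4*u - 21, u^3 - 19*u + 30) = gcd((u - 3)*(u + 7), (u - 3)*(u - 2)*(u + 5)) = u - 3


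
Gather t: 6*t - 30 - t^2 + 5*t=-t^2 + 11*t - 30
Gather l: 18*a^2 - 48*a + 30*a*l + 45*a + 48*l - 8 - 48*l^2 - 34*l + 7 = 18*a^2 - 3*a - 48*l^2 + l*(30*a + 14) - 1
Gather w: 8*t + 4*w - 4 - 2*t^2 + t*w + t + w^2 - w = -2*t^2 + 9*t + w^2 + w*(t + 3) - 4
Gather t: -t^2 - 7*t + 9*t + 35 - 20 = -t^2 + 2*t + 15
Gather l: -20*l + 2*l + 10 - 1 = 9 - 18*l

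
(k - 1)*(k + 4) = k^2 + 3*k - 4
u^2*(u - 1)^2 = u^4 - 2*u^3 + u^2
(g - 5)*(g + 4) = g^2 - g - 20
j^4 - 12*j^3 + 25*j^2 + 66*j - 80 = (j - 8)*(j - 5)*(j - 1)*(j + 2)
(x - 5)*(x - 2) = x^2 - 7*x + 10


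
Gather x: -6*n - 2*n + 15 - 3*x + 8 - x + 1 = -8*n - 4*x + 24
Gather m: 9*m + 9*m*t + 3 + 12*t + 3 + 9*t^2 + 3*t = m*(9*t + 9) + 9*t^2 + 15*t + 6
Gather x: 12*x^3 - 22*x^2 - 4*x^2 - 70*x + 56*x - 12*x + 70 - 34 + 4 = 12*x^3 - 26*x^2 - 26*x + 40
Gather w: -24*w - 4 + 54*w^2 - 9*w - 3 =54*w^2 - 33*w - 7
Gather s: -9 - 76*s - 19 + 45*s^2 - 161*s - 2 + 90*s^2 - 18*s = 135*s^2 - 255*s - 30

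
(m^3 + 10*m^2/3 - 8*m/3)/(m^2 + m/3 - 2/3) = m*(m + 4)/(m + 1)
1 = 1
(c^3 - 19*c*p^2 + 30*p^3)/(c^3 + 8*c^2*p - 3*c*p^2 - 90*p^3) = (c - 2*p)/(c + 6*p)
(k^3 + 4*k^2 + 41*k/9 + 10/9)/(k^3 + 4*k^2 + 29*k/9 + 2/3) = (3*k^2 + 11*k + 10)/(3*k^2 + 11*k + 6)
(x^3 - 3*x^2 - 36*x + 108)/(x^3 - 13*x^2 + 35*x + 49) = (x^3 - 3*x^2 - 36*x + 108)/(x^3 - 13*x^2 + 35*x + 49)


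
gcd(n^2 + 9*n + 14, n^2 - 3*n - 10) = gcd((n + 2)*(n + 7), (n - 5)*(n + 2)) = n + 2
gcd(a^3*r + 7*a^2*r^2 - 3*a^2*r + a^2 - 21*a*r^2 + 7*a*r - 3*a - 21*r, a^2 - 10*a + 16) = 1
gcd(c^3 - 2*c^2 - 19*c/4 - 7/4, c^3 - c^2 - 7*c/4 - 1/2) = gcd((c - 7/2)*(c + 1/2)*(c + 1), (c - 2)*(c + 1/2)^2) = c + 1/2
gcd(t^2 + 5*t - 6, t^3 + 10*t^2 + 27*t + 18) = t + 6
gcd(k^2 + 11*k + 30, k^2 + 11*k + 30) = k^2 + 11*k + 30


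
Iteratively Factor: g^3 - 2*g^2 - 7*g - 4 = (g + 1)*(g^2 - 3*g - 4) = (g - 4)*(g + 1)*(g + 1)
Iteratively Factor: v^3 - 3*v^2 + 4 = (v + 1)*(v^2 - 4*v + 4) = (v - 2)*(v + 1)*(v - 2)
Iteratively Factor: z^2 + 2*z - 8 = (z + 4)*(z - 2)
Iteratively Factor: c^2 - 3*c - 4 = (c - 4)*(c + 1)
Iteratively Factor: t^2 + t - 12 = (t - 3)*(t + 4)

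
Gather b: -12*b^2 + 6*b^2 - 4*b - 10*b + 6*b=-6*b^2 - 8*b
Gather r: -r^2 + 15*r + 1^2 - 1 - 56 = -r^2 + 15*r - 56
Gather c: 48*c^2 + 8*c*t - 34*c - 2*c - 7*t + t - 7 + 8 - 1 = 48*c^2 + c*(8*t - 36) - 6*t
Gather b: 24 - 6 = 18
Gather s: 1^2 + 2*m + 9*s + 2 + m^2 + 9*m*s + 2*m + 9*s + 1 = m^2 + 4*m + s*(9*m + 18) + 4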